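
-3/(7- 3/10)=-30/67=-0.45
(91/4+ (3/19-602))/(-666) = 44011/50616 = 0.87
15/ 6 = 5/ 2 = 2.50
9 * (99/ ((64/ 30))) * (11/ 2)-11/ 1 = 146311/ 64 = 2286.11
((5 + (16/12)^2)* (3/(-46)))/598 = -61/82524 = -0.00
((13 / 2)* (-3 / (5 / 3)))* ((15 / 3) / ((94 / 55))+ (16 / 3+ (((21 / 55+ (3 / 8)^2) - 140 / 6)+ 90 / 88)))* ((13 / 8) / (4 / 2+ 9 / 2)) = 261879579 / 6617600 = 39.57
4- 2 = 2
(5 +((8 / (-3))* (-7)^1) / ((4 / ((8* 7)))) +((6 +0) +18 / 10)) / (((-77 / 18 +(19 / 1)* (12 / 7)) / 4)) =690816 / 17825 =38.76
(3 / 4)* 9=27 / 4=6.75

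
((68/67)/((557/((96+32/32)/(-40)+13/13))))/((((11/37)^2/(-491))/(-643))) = -418812552993/45155990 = -9274.80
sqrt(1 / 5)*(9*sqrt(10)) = 9*sqrt(2) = 12.73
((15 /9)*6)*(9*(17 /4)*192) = 73440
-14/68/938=-1/4556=-0.00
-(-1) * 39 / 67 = 39 / 67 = 0.58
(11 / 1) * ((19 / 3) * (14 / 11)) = 266 / 3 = 88.67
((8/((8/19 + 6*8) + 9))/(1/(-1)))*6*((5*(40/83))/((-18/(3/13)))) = 30400/1177189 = 0.03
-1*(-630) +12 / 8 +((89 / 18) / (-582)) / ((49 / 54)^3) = 14413037115 / 22823906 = 631.49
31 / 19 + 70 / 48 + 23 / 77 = 118981 / 35112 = 3.39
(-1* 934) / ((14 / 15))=-7005 / 7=-1000.71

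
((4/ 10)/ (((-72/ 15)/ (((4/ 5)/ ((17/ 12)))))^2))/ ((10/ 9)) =36/ 7225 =0.00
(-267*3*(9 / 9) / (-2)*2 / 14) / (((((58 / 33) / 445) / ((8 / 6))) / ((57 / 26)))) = 223491015 / 5278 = 42343.88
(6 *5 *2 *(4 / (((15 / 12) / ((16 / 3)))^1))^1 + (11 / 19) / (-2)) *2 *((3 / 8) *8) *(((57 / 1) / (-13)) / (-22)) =350109 / 286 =1224.16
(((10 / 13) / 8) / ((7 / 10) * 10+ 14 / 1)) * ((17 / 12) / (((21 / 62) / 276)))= 60605 / 11466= 5.29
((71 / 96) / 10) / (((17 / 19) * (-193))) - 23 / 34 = -2132069 / 3149760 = -0.68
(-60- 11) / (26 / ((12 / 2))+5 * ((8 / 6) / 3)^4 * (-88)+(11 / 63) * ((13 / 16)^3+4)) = 13356306432 / 2265439409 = 5.90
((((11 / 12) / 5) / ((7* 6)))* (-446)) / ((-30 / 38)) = 46607 / 18900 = 2.47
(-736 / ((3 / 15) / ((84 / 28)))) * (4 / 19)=-44160 / 19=-2324.21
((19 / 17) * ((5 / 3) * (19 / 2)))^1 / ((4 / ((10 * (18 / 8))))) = 27075 / 272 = 99.54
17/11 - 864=-9487/11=-862.45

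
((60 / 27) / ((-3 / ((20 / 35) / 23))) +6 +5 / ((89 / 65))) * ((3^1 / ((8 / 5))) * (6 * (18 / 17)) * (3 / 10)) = 34.42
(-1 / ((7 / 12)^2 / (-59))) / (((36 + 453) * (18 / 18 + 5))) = 0.06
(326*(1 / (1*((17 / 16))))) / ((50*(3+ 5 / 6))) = 15648 / 9775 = 1.60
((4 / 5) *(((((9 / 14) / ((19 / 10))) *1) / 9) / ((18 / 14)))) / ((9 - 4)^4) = 4 / 106875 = 0.00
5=5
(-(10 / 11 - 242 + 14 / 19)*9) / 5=452106 / 1045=432.64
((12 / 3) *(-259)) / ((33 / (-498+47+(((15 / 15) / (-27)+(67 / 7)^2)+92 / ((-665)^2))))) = 635150360668 / 56288925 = 11283.75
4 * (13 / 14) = 26 / 7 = 3.71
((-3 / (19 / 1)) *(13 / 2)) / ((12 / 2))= -13 / 76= -0.17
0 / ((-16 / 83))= 0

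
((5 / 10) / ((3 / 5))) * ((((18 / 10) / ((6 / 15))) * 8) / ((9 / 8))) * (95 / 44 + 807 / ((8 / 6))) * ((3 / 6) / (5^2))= 53452 / 165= 323.95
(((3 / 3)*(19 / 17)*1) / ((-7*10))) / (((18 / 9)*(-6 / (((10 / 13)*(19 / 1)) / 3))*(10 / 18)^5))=2368521 / 19337500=0.12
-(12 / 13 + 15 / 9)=-101 / 39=-2.59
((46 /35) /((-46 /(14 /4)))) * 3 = -3 /10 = -0.30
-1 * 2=-2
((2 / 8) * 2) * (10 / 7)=5 / 7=0.71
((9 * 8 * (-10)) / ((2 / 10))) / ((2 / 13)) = -23400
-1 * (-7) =7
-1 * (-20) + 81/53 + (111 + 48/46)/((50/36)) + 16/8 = 104.20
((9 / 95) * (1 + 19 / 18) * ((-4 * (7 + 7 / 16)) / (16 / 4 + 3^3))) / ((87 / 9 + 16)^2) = -5661 / 19955320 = -0.00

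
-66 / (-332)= 33 / 166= 0.20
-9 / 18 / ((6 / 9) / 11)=-33 / 4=-8.25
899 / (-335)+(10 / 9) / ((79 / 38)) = -511889 / 238185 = -2.15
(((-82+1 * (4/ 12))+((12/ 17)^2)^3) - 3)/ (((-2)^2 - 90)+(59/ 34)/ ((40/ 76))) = 1.02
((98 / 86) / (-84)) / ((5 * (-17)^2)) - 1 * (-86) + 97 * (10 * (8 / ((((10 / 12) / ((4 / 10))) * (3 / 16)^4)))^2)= 42411911008496907083 / 4529641500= 9363193755.73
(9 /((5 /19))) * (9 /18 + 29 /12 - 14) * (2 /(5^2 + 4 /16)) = -15162 /505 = -30.02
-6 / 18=-0.33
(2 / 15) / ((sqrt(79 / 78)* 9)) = 2* sqrt(6162) / 10665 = 0.01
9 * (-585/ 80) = -1053/ 16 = -65.81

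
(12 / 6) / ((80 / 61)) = 61 / 40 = 1.52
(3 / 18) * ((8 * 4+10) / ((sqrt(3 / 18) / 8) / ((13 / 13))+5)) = 13440 / 9599 - 56 * sqrt(6) / 9599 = 1.39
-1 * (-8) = 8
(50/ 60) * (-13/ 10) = -13/ 12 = -1.08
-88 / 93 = -0.95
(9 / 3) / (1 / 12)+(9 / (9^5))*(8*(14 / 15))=3543052 / 98415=36.00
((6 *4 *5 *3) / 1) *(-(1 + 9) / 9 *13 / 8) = -650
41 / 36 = 1.14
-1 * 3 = -3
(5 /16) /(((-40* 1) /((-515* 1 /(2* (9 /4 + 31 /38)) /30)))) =1957 /89472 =0.02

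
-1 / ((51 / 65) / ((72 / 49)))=-1560 / 833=-1.87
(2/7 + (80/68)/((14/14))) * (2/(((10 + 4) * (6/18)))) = 0.63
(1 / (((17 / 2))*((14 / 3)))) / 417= 1 / 16541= 0.00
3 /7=0.43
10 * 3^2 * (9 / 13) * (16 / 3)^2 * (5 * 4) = 460800 / 13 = 35446.15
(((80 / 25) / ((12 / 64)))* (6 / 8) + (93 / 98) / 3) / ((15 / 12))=12854 / 1225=10.49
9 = 9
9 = 9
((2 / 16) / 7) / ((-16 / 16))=-1 / 56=-0.02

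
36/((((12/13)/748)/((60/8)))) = 218790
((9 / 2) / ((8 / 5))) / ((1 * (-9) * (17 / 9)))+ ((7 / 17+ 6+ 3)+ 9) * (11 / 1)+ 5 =56403 / 272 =207.36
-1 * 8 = -8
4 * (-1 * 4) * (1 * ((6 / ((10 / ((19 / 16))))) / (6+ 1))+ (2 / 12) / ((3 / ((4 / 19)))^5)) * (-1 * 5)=8.14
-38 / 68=-19 / 34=-0.56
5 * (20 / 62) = 50 / 31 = 1.61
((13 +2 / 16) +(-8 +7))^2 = 9409 / 64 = 147.02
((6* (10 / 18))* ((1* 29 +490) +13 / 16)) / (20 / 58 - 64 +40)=-1205965 / 16464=-73.25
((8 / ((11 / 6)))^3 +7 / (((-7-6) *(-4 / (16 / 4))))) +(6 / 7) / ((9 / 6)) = 10198303 / 121121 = 84.20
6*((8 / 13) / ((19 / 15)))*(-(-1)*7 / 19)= 5040 / 4693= 1.07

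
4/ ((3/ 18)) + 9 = 33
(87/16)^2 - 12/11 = 80187/2816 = 28.48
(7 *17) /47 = 119 /47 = 2.53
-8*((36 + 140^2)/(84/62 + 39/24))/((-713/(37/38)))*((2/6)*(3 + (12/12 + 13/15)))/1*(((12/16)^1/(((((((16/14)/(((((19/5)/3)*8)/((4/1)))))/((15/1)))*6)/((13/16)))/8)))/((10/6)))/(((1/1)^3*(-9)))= -2413176038/11472975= -210.34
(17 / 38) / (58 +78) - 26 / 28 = -1969 / 2128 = -0.93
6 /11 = 0.55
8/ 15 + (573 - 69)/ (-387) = -496/ 645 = -0.77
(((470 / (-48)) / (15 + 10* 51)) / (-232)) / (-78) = -47 / 45601920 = -0.00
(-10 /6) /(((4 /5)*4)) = -25 /48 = -0.52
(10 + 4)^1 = 14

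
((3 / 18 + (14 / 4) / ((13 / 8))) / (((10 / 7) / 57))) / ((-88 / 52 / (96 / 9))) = -583.59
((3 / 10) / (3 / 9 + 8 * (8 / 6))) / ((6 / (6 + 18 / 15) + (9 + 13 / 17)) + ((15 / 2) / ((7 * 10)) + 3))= 2142 / 1076405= 0.00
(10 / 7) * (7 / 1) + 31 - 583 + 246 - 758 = -1054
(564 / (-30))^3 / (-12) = 553.72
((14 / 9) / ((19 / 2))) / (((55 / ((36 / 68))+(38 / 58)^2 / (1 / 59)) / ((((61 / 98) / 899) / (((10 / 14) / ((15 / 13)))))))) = 5307 / 3744372541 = 0.00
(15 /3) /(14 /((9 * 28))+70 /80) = 360 /67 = 5.37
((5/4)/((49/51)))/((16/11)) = 2805/3136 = 0.89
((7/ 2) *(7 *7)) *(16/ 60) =686/ 15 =45.73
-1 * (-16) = 16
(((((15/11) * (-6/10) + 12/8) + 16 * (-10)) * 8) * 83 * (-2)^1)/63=2327320/693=3358.33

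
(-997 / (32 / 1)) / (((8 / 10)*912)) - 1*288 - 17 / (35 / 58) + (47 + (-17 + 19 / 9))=-284.10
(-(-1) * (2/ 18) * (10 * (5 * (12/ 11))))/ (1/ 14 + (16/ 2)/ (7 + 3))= 14000/ 2013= 6.95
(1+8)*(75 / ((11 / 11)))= 675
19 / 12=1.58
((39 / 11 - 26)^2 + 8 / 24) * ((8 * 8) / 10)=5860736 / 1815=3229.06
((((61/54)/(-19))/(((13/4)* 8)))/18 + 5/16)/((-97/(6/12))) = -299983/186305184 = -0.00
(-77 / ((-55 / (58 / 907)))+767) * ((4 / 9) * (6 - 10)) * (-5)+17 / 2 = 111458803 / 16326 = 6827.07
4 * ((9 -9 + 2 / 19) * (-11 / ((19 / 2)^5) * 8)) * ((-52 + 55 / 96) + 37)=975040 / 141137643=0.01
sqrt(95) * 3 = 3 * sqrt(95) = 29.24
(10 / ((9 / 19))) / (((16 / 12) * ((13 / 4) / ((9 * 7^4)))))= 1368570 / 13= 105274.62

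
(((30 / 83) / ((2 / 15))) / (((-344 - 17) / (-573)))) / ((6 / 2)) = 42975 / 29963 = 1.43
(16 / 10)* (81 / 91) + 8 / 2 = 2468 / 455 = 5.42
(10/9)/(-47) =-10/423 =-0.02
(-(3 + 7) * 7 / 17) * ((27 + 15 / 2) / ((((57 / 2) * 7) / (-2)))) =460 / 323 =1.42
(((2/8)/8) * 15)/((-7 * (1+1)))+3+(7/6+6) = 13619/1344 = 10.13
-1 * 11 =-11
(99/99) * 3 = 3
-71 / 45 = -1.58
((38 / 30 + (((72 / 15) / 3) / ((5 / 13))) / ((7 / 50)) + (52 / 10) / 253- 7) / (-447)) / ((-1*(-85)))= -25504 / 40373487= -0.00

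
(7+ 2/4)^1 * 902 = 6765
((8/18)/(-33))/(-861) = 4/255717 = 0.00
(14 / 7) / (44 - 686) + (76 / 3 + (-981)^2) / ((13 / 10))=3089260117 / 4173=740297.18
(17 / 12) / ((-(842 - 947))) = 17 / 1260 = 0.01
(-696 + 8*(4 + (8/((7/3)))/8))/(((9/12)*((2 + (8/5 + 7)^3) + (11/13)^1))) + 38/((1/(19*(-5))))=-9842151370/2725317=-3611.38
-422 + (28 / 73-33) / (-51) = -1568725 / 3723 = -421.36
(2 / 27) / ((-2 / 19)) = -19 / 27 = -0.70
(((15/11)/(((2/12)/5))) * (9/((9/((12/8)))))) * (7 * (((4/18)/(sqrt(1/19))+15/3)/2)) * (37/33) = 6475 * sqrt(19)/121+291375/242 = 1437.28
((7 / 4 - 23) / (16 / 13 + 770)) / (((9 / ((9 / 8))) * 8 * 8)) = -1105 / 20533248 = -0.00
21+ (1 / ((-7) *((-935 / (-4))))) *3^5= 20.85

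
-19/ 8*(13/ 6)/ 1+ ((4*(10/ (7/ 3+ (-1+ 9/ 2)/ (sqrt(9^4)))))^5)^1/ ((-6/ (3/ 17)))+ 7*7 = -87650940290453179/ 2208735872112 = -39683.76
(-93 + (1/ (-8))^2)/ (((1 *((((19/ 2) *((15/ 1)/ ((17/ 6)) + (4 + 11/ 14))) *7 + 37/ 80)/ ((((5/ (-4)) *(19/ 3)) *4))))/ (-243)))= -144162975/ 135148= -1066.70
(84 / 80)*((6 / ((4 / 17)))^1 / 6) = 357 / 80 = 4.46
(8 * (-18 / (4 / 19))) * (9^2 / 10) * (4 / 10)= -55404 / 25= -2216.16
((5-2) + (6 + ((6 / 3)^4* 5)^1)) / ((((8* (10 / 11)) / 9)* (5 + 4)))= 979 / 80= 12.24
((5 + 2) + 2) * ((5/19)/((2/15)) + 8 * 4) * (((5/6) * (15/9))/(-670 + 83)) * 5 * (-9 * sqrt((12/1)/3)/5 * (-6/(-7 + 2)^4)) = -34857/278825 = -0.13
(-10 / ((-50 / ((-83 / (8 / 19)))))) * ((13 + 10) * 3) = -2720.32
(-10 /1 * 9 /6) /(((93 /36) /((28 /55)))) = -1008 /341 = -2.96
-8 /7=-1.14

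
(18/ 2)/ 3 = 3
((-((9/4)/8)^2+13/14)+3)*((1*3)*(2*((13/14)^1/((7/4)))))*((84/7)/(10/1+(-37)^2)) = 3228381/30271808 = 0.11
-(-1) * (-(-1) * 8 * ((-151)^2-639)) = 177296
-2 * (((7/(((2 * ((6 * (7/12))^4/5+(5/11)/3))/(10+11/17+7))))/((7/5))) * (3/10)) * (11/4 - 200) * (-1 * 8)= -1874664000/1353761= -1384.78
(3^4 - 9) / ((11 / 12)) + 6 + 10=1040 / 11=94.55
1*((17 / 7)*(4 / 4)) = 17 / 7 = 2.43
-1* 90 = -90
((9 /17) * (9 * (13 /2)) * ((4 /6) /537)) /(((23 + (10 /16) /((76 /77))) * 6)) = 11856 /43724867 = 0.00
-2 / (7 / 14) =-4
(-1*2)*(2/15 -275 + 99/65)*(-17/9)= -1812268/1755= -1032.63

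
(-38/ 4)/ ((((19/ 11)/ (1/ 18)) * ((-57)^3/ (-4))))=-11/ 1666737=-0.00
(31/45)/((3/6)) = 62/45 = 1.38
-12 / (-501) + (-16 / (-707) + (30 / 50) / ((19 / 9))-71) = -792665042 / 11216555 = -70.67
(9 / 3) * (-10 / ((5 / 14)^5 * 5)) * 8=-8260.98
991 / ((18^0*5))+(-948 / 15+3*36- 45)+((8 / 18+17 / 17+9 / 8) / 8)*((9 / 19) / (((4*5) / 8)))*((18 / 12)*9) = 241767 / 1216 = 198.82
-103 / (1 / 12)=-1236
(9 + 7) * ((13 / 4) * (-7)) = -364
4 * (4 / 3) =5.33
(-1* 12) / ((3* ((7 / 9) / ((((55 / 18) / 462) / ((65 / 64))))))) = -64 / 1911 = -0.03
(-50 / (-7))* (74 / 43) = 3700 / 301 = 12.29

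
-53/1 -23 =-76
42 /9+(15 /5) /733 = 10271 /2199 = 4.67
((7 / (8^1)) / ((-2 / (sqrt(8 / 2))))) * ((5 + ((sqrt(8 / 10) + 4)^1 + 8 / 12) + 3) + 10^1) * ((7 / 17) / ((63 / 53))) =-371 / 54 - 371 * sqrt(5) / 3060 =-7.14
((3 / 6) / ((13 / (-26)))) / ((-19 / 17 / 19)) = 17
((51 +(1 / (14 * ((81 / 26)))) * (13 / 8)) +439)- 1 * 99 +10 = 1819105 / 4536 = 401.04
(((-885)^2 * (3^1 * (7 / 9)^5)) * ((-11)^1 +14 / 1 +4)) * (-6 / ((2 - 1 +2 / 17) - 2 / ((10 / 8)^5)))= -1087830448906250 / 17903511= -60760732.85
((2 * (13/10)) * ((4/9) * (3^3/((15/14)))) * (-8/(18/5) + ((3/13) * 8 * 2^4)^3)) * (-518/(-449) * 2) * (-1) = -29562864791936/17073225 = -1731533.72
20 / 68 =5 / 17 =0.29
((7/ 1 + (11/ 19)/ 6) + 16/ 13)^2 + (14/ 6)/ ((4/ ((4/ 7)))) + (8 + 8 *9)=328738309/ 2196324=149.68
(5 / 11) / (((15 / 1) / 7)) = 7 / 33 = 0.21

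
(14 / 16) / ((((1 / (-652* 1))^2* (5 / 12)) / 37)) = 165152904 / 5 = 33030580.80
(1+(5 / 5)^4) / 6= 0.33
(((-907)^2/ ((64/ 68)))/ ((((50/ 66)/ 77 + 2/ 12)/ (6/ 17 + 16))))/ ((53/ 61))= 5908029017737/ 63388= 93204218.74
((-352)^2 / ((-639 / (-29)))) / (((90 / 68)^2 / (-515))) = -427837042688 / 258795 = -1653188.98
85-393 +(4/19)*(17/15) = -87712/285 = -307.76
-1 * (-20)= 20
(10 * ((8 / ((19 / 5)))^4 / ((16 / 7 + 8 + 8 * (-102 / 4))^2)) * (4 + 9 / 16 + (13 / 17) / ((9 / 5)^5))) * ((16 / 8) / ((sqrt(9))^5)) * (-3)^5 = -724512128200000 / 15034025024083953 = -0.05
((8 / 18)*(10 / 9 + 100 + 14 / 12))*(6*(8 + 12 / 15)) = 324016 / 135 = 2400.12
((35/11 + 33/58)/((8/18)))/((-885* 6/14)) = -16751/752840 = -0.02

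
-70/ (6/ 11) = -385/ 3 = -128.33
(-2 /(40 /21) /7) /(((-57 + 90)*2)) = -1 /440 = -0.00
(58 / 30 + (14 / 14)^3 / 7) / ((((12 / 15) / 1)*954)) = 109 / 40068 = 0.00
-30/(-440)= 3/44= 0.07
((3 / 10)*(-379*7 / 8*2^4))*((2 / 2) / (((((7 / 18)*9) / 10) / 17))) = -77316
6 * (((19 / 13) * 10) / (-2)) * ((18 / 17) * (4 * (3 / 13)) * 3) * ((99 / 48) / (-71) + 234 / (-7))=6141879675 / 1427881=4301.39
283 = 283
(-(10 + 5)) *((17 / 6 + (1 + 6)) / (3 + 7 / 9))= -2655 / 68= -39.04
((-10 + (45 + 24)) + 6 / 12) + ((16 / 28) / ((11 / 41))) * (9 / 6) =9655 / 154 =62.69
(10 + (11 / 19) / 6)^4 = 1755097689601 / 168896016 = 10391.59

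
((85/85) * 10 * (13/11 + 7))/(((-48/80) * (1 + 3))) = -375/11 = -34.09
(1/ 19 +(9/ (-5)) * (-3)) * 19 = 103.60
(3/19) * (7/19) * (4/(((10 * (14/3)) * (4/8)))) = 18/1805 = 0.01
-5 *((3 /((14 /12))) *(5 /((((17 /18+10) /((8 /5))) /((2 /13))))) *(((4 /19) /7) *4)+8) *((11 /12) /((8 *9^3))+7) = -281.22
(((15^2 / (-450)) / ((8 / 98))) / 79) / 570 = -49 / 360240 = -0.00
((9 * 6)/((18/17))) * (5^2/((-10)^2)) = 51/4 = 12.75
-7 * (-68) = 476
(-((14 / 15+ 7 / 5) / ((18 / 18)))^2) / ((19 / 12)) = -196 / 57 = -3.44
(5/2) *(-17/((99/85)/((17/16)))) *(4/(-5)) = 24565/792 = 31.02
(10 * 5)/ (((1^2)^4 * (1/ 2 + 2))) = 20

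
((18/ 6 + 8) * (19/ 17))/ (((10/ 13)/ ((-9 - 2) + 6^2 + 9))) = 2717/ 5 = 543.40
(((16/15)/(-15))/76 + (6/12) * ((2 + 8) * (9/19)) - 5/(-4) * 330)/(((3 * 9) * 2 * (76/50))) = 3547117/701784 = 5.05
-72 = -72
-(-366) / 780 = 61 / 130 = 0.47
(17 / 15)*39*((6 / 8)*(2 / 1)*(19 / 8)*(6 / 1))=37791 / 40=944.78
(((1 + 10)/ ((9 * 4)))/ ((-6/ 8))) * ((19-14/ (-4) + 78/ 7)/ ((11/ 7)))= -157/ 18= -8.72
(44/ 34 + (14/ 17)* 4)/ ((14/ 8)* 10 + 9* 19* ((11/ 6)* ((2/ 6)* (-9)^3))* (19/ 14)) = -2184/ 49204273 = -0.00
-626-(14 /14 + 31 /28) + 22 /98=-123065 /196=-627.88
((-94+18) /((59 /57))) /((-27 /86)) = 233.87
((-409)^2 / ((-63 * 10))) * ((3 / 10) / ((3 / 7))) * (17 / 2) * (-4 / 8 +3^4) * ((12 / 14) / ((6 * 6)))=-65406871 / 21600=-3028.10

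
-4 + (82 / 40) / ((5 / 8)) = -18 / 25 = -0.72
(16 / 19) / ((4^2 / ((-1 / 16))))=-1 / 304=-0.00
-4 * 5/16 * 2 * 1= -5/2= -2.50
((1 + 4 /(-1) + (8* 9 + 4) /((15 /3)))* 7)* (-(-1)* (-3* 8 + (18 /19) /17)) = -3302418 /1615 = -2044.84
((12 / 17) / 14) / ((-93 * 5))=-2 / 18445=-0.00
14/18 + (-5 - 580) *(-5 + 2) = 15802/9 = 1755.78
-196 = -196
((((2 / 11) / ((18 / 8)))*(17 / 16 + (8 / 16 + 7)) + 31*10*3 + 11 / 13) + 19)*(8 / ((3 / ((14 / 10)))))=13701436 / 3861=3548.68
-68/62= -34/31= -1.10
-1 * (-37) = 37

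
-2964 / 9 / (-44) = 247 / 33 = 7.48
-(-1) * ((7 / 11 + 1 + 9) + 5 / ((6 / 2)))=406 / 33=12.30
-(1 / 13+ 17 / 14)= -235 / 182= -1.29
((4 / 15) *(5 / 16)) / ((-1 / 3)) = -1 / 4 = -0.25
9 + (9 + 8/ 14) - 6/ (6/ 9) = 67/ 7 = 9.57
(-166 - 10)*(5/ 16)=-55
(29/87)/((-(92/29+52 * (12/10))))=-145/28524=-0.01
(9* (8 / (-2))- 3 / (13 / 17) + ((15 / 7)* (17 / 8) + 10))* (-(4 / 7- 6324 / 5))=-102152039 / 3185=-32072.85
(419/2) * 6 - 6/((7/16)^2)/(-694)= 21373539/17003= 1257.05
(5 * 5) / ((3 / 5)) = 125 / 3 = 41.67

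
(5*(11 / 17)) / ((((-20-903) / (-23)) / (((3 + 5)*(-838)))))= -8480560 / 15691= -540.47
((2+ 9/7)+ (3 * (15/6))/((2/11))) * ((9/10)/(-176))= -11223/49280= -0.23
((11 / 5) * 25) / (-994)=-55 / 994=-0.06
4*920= 3680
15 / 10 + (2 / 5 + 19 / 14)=114 / 35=3.26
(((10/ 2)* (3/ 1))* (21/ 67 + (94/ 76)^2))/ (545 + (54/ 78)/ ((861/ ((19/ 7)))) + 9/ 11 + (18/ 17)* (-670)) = -2612782471299/ 15459568122508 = -0.17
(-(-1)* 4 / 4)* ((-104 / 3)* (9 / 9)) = -104 / 3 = -34.67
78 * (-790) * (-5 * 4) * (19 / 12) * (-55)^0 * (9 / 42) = 2926950 / 7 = 418135.71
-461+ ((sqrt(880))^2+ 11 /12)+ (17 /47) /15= 1184233 /2820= 419.94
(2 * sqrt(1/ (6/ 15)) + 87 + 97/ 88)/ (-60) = -1.52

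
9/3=3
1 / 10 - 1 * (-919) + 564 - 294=11891 / 10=1189.10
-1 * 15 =-15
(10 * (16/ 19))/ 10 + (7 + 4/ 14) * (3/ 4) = 3355/ 532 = 6.31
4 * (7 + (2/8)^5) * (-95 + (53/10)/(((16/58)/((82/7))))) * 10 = 261073473/7168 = 36422.08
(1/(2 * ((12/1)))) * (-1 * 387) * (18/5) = -1161/20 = -58.05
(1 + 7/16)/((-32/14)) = -161/256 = -0.63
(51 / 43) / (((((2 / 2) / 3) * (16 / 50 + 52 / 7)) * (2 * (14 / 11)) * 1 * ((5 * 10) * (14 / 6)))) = 1683 / 1088416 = 0.00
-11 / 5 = -2.20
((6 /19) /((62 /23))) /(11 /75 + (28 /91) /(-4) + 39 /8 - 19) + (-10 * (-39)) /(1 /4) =100732809840 /64572659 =1559.99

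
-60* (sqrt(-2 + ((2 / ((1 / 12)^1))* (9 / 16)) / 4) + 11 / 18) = -15* sqrt(22) - 110 / 3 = -107.02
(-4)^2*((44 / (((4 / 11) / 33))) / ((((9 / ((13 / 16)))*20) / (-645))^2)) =415912211 / 768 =541552.36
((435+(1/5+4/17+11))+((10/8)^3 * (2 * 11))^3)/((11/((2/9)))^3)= 222210244171/337819299840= 0.66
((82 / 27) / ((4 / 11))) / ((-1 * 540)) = -451 / 29160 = -0.02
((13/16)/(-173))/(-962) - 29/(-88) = 742527/2253152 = 0.33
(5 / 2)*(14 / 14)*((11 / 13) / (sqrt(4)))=55 / 52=1.06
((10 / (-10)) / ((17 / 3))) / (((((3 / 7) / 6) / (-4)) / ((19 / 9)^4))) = 7297976 / 37179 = 196.29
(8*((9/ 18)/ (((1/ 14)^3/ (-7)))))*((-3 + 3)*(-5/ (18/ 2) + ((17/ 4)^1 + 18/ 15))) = 0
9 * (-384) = -3456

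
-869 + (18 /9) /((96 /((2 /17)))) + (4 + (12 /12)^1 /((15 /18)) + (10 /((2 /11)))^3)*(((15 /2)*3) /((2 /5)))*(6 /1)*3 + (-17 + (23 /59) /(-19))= 77047786318709 /457368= 168459066.48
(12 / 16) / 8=3 / 32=0.09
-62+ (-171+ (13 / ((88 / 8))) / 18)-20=-50081 / 198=-252.93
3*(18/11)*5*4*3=3240/11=294.55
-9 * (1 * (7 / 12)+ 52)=-1893 / 4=-473.25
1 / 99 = 0.01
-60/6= -10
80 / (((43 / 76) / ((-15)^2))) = 1368000 / 43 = 31813.95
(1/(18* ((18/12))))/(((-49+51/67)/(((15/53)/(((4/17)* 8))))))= -5695/49333248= -0.00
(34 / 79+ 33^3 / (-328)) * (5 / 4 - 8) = 76352517 / 103648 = 736.65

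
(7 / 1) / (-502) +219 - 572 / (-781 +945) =4435385 / 20582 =215.50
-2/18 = -1/9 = -0.11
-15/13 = -1.15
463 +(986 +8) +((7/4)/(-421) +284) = 2931837/1684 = 1741.00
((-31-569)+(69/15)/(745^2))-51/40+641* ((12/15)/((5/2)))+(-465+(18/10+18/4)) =-18978635671/22201000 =-854.85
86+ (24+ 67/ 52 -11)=5215/ 52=100.29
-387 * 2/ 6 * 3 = -387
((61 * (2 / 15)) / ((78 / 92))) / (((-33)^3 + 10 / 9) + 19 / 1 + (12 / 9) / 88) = -123464 / 462250165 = -0.00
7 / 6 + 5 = 37 / 6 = 6.17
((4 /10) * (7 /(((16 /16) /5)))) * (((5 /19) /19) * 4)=0.78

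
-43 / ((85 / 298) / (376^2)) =-21312847.81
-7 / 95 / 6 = -7 / 570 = -0.01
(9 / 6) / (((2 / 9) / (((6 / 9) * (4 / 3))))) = 6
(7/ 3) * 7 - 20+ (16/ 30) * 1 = -47/ 15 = -3.13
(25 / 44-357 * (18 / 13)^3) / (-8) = 91554131 / 773344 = 118.39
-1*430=-430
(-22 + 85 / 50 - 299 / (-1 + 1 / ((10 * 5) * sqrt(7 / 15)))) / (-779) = -750393 / 2095510 - 230 * sqrt(105) / 209551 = -0.37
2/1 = 2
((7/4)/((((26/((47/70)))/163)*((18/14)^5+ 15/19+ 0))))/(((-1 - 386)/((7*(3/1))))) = -17124870791/184340669760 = -0.09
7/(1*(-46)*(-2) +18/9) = 7/94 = 0.07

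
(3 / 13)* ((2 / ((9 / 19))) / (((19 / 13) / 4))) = 8 / 3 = 2.67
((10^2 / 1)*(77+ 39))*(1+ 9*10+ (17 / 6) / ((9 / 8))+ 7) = 31482400 / 27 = 1166014.81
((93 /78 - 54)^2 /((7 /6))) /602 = 5655387 /1424332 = 3.97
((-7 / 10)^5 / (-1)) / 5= 16807 / 500000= 0.03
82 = 82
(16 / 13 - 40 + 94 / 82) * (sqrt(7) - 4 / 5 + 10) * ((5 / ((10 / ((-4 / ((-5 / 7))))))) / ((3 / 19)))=-245368508 / 39975 - 5334098 * sqrt(7) / 7995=-7903.24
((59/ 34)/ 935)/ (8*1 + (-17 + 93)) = 59/ 2670360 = 0.00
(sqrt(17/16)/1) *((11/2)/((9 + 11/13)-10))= -143 *sqrt(17)/16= -36.85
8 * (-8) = -64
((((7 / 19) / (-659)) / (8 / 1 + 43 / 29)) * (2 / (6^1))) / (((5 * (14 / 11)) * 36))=-29 / 338067000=-0.00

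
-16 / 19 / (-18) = 8 / 171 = 0.05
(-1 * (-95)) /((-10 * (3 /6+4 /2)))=-3.80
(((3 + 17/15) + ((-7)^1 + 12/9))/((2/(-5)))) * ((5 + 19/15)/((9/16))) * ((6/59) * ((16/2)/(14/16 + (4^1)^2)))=2.06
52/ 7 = 7.43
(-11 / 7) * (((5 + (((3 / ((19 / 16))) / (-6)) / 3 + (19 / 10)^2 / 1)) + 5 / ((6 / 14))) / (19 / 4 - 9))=420849 / 56525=7.45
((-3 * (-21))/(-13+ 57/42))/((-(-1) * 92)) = -441/7498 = -0.06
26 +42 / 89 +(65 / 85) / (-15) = 599623 / 22695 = 26.42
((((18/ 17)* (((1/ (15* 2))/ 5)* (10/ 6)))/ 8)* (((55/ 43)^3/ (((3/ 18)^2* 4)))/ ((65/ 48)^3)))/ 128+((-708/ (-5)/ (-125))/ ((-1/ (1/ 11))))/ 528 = 253471695637/ 898275850257500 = 0.00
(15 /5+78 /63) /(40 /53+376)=4717 /419328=0.01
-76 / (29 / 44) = -3344 / 29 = -115.31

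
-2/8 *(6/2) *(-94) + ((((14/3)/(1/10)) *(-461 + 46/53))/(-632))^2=85892518483/70123876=1224.87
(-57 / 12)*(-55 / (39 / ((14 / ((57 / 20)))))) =3850 / 117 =32.91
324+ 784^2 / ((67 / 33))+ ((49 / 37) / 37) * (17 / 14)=55596072701 / 183446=303065.06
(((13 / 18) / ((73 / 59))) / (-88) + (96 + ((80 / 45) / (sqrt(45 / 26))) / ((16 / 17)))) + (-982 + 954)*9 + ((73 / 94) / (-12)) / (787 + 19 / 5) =-31040742189 / 198970552 + 17*sqrt(130) / 135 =-154.57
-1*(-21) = 21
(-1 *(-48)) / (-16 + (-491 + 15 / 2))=-32 / 333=-0.10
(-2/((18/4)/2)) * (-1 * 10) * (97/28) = 1940/63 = 30.79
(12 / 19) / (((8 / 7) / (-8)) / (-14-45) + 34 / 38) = 1239 / 1760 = 0.70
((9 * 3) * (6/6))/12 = 9/4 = 2.25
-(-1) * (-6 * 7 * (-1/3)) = 14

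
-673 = -673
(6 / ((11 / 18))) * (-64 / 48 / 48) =-3 / 11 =-0.27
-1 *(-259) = 259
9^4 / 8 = 6561 / 8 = 820.12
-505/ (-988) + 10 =10385/ 988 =10.51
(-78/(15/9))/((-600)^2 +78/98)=-3822/29400065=-0.00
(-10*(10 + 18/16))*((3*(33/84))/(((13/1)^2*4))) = -14685/75712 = -0.19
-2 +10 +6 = 14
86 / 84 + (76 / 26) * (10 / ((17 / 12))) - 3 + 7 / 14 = 88909 / 4641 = 19.16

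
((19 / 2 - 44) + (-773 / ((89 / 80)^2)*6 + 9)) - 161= -62320933 / 15842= -3933.91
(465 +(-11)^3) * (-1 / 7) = 866 / 7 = 123.71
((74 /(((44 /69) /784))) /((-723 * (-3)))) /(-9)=-333592 /71577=-4.66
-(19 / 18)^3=-1.18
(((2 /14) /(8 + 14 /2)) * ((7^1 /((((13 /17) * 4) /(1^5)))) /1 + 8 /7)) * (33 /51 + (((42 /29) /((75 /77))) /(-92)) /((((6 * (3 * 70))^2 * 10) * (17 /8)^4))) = 11396270843148829 /538948469189812500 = 0.02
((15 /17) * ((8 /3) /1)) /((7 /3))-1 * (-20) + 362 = 45578 /119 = 383.01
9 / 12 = 3 / 4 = 0.75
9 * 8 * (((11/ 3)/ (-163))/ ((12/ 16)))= -352/ 163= -2.16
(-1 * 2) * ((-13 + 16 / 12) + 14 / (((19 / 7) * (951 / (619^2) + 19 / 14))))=6546004738 / 415722261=15.75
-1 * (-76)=76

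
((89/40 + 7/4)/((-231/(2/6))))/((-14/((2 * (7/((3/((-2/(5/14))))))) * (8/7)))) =-212/17325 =-0.01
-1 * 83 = -83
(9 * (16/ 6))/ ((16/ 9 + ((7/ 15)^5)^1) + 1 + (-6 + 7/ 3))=-18225000/ 658193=-27.69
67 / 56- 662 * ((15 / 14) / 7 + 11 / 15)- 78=-3901949 / 5880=-663.60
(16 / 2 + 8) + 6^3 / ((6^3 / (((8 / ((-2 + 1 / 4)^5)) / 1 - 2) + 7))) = 20.51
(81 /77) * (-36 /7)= -2916 /539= -5.41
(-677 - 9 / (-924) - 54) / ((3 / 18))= -675435 / 154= -4385.94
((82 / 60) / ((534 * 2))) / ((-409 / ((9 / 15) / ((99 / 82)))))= -1681 / 1081109700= -0.00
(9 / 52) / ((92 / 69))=27 / 208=0.13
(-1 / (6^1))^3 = -1 / 216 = -0.00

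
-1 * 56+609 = 553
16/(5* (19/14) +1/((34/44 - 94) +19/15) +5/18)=30589776/13483625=2.27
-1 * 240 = -240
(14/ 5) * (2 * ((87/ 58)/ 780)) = 7/ 650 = 0.01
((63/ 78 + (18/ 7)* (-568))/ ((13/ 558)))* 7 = -74123883/ 169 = -438602.86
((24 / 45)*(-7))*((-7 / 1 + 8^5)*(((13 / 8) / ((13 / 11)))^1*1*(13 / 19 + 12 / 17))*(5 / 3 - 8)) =1480583.08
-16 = -16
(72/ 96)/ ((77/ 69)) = 207/ 308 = 0.67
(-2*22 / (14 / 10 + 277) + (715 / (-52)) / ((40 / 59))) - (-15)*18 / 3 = 193657 / 2784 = 69.56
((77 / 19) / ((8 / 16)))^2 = 23716 / 361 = 65.70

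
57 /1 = 57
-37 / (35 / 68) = -71.89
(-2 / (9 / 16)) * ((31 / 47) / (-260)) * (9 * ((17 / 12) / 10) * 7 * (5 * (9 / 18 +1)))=3689 / 6110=0.60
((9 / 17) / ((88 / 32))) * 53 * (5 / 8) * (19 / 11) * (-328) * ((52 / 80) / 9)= -536731 / 2057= -260.93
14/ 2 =7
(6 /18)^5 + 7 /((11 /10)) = 17021 /2673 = 6.37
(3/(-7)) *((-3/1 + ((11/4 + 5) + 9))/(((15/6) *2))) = -33/28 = -1.18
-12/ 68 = -3/ 17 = -0.18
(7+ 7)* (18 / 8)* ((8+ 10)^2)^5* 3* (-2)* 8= -5398546446655488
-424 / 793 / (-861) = 424 / 682773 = 0.00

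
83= 83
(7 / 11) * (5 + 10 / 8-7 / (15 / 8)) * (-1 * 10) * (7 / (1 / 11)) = -7399 / 6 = -1233.17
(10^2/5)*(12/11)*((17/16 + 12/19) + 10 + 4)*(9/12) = 214695/836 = 256.81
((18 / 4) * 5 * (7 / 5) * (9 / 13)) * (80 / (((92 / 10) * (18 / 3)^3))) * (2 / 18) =175 / 1794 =0.10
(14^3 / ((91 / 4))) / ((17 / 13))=1568 / 17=92.24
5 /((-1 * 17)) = -0.29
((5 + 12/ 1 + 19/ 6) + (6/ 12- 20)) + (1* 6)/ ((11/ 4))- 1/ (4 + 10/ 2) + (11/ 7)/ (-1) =1.17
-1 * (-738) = 738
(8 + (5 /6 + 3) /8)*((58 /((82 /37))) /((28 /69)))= 10044353 /18368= 546.84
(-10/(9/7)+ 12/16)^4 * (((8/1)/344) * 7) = 28680064567/72223488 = 397.10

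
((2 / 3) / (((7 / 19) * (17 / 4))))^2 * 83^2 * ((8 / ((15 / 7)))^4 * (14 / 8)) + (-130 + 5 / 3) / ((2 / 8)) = 424039.80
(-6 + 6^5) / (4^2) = 3885 / 8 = 485.62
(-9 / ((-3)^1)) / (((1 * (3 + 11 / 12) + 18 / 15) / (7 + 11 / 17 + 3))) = 32580 / 5219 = 6.24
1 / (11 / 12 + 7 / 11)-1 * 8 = -1508 / 205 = -7.36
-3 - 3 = -6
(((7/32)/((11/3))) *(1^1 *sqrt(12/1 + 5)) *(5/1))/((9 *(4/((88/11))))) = 35 *sqrt(17)/528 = 0.27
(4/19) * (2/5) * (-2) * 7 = -112/95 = -1.18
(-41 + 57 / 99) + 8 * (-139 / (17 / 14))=-536422 / 561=-956.19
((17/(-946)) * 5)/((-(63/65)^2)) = 0.10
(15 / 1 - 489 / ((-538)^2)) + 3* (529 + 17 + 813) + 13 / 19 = 22507445593 / 5499436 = 4092.68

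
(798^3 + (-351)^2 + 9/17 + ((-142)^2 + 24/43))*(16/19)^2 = 95123653724672/263891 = 360465698.81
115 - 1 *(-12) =127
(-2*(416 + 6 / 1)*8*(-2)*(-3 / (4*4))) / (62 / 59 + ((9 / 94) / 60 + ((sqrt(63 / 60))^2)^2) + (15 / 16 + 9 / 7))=-9829730400 / 16996883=-578.33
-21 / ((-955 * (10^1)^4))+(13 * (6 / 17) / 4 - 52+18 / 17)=-8084074643 / 162350000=-49.79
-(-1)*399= 399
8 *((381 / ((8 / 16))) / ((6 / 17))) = 17272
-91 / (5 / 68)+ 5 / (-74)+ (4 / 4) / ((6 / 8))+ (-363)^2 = 144891259 / 1110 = 130532.67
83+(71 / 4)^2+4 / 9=57385 / 144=398.51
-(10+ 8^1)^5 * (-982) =1855555776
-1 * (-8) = 8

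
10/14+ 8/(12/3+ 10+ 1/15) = 1895/1477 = 1.28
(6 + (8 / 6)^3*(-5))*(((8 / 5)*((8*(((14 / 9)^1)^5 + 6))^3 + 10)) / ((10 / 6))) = -459500936550201914928736 / 46325504721296025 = -9918962.34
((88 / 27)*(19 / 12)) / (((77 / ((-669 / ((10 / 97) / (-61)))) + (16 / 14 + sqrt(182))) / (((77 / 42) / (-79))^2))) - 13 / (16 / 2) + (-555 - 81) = -41279674748103135117246551 / 64739735126311235360184 + 2157449312457711041*sqrt(182) / 140269426107007676613732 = -637.62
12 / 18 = 2 / 3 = 0.67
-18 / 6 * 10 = -30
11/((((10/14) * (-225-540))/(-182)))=14014/3825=3.66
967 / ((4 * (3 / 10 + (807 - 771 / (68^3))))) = 380069680 / 1269200913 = 0.30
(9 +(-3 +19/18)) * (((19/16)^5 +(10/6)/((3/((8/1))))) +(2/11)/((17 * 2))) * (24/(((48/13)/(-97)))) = -1924976593821307/63531122688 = -30299.74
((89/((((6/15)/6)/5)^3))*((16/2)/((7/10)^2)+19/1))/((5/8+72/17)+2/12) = 26517405375000/100499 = 263857405.30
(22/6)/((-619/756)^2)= 2095632/383161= 5.47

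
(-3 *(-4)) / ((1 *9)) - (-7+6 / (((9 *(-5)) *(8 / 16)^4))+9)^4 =1.33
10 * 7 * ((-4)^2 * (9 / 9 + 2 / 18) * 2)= 22400 / 9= 2488.89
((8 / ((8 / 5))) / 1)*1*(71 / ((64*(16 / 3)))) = 1.04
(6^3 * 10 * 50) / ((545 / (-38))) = -820800 / 109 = -7530.28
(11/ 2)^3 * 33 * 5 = 219615/ 8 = 27451.88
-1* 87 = -87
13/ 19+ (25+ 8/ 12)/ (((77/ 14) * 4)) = 211/ 114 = 1.85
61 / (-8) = -61 / 8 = -7.62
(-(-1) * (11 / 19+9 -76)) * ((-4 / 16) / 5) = 631 / 190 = 3.32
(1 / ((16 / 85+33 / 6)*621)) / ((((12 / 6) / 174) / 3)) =4930 / 66723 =0.07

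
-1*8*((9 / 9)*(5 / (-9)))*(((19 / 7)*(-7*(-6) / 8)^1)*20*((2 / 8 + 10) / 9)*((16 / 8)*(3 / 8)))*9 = 19475 / 2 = 9737.50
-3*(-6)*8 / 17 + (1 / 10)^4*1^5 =1440017 / 170000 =8.47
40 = 40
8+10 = 18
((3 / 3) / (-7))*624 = -624 / 7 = -89.14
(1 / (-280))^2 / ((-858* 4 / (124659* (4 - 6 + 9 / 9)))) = 41553 / 89689600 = 0.00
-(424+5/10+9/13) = -11055/26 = -425.19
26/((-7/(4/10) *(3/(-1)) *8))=13/210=0.06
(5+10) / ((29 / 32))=480 / 29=16.55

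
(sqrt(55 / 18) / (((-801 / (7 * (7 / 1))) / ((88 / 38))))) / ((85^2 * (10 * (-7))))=77 * sqrt(110) / 1649359125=0.00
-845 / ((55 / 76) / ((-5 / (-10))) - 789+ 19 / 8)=128440 / 119347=1.08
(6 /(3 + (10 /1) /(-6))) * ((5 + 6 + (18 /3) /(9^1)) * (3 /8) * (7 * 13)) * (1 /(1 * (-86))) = -28665 /1376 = -20.83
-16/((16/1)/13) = -13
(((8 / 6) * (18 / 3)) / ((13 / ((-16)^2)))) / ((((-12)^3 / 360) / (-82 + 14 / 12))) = 310400 / 117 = 2652.99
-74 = -74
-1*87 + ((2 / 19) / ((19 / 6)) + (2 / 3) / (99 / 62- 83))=-475396459 / 5465901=-86.97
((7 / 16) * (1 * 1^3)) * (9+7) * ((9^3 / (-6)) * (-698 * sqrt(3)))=593649 * sqrt(3)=1028230.23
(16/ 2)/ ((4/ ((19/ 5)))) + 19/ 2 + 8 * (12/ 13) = 3183/ 130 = 24.48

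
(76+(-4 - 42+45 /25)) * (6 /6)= 159 /5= 31.80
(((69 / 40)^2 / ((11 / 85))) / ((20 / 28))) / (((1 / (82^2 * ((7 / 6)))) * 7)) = 317461893 / 8800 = 36075.22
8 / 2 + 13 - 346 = -329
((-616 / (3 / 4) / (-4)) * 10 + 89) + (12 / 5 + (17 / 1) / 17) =32186 / 15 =2145.73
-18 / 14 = -9 / 7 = -1.29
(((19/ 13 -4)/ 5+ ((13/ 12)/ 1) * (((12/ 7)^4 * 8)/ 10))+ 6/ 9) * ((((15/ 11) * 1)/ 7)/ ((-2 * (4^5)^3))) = -3578815/ 5161264347086848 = -0.00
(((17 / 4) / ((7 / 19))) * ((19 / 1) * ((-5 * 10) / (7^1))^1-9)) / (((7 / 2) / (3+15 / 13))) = -8834373 / 4459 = -1981.25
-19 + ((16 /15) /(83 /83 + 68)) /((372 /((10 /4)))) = -19.00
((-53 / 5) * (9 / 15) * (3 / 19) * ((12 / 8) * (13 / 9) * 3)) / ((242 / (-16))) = 24804 / 57475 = 0.43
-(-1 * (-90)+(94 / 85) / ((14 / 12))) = -54114 / 595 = -90.95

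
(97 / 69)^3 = 912673 / 328509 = 2.78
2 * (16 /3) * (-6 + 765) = 8096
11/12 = 0.92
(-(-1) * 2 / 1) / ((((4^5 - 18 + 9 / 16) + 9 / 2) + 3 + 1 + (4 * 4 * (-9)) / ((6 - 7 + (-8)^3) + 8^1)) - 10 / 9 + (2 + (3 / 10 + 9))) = 145440 / 74577017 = 0.00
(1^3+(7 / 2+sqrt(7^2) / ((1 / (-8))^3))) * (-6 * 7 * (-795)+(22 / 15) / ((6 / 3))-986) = -3479782289 / 30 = -115992742.97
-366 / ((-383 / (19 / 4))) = 3477 / 766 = 4.54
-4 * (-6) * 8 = 192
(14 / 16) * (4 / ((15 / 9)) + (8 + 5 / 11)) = 4179 / 440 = 9.50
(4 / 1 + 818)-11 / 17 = 13963 / 17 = 821.35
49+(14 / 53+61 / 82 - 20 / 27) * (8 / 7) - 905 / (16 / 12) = -147720553 / 234684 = -629.44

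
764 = 764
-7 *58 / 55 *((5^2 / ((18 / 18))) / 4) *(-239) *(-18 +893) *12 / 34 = 636785625 / 187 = 3405270.72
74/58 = 37/29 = 1.28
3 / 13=0.23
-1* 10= -10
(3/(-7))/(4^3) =-3/448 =-0.01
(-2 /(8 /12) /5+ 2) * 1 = 7 /5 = 1.40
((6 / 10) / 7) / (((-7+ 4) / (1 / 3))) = -1 / 105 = -0.01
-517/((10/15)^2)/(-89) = 4653/356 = 13.07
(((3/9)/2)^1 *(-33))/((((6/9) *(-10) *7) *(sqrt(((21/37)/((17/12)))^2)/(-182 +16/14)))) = -1459909/27440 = -53.20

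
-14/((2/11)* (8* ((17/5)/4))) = -11.32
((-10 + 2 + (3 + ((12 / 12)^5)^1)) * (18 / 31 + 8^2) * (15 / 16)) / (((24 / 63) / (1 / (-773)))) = 315315 / 383408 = 0.82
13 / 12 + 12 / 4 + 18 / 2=157 / 12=13.08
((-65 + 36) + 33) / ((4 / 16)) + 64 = 80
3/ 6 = 1/ 2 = 0.50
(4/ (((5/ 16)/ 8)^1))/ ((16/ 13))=416/ 5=83.20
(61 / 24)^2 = 3721 / 576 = 6.46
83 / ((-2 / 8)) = -332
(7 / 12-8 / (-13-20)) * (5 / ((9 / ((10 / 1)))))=2725 / 594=4.59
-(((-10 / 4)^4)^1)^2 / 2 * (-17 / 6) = 6640625 / 3072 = 2161.66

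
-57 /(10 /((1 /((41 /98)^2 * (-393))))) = 91238 /1101055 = 0.08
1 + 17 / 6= 23 / 6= 3.83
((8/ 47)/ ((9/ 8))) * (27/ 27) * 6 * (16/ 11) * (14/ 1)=28672/ 1551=18.49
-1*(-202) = 202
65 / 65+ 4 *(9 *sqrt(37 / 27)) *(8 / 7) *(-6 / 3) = 1 - 64 *sqrt(111) / 7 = -95.33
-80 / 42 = -40 / 21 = -1.90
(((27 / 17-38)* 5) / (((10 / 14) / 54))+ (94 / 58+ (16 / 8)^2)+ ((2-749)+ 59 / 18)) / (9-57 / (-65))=-8364753605 / 5697108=-1468.25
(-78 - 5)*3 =-249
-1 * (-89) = 89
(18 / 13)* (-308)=-5544 / 13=-426.46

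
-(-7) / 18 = 7 / 18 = 0.39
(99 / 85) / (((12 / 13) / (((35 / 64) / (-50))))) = -3003 / 217600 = -0.01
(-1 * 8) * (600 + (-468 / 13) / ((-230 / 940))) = -137472 / 23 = -5977.04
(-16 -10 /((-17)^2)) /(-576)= 2317 /83232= 0.03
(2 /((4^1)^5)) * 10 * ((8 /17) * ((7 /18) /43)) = 35 /421056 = 0.00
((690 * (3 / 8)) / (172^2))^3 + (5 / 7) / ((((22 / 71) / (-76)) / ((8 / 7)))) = -178835029483433748895 / 893180885968093184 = -200.22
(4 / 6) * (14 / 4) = 7 / 3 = 2.33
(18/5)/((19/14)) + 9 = 1107/95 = 11.65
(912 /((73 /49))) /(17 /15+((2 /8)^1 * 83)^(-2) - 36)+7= -2776851203 /262997611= -10.56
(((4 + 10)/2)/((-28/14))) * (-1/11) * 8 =28/11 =2.55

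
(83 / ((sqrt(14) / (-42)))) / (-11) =249 * sqrt(14) / 11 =84.70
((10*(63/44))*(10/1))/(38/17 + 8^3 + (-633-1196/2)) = -5355/26807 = -0.20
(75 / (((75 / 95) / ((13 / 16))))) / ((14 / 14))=1235 / 16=77.19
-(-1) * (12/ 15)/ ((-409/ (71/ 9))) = -284/ 18405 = -0.02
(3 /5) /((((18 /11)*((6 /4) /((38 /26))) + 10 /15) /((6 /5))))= 11286 /36775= 0.31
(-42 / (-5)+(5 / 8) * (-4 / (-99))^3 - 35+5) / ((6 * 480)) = -26198023 / 3493076400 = -0.01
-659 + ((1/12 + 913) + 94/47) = 3073/12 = 256.08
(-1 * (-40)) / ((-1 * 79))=-0.51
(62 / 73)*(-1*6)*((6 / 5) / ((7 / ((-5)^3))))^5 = 28248750000000 / 1226911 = 23024286.20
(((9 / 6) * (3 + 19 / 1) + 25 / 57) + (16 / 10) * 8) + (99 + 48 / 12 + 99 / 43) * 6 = 8309534 / 12255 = 678.05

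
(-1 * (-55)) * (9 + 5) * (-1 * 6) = -4620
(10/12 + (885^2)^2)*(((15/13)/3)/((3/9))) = 18403242018775/26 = 707817000722.12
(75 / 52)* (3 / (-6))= -75 / 104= -0.72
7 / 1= 7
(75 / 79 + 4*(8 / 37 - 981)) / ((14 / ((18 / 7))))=-103180941 / 143227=-720.40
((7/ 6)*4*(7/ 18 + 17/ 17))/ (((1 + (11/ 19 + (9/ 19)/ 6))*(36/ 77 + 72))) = 7315/ 135594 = 0.05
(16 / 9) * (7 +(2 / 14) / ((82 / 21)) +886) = 585832 / 369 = 1587.62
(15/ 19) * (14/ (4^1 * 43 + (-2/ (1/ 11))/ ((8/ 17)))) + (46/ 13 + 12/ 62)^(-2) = 1148688237/ 7177376768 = 0.16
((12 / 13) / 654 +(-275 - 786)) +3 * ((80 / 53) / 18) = -238989485 / 225303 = -1060.75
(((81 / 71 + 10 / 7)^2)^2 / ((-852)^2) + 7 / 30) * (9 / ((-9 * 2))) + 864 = 382613090581096412227 / 442899045639822240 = 863.88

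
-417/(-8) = 52.12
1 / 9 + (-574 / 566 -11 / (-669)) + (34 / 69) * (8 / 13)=-99067795 / 169826319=-0.58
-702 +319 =-383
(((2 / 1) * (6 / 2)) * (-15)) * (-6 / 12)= 45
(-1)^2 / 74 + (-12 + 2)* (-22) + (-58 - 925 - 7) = -56979 / 74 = -769.99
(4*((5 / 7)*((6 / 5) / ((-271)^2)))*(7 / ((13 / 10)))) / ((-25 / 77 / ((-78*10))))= 0.60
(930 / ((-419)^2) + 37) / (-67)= -6496687 / 11762587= -0.55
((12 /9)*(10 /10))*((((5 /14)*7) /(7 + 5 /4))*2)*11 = 80 /9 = 8.89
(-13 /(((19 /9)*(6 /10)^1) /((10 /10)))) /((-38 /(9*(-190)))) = -8775 /19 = -461.84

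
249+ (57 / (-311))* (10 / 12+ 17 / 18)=232013 / 933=248.67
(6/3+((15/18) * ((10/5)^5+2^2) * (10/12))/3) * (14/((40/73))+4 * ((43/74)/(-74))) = 21659669/82140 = 263.69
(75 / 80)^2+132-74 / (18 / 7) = 239849 / 2304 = 104.10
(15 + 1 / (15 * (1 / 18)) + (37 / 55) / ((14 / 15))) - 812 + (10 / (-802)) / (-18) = -1104733787 / 1389465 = -795.08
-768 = -768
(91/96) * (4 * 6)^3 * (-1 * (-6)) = 78624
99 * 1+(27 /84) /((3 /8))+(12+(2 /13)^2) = 132355 /1183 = 111.88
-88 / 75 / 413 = -88 / 30975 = -0.00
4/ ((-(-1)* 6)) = 2/ 3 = 0.67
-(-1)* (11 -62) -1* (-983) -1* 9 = 923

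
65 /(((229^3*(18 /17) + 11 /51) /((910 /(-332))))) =-88725 /6332269366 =-0.00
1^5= 1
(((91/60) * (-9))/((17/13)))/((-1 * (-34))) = -3549/11560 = -0.31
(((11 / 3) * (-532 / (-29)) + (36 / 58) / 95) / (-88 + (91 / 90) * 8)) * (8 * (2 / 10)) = -3335964 / 2476745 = -1.35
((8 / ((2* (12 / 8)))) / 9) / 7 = 8 / 189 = 0.04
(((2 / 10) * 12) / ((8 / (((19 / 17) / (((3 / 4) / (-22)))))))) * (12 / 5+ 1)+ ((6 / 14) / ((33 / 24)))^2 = -4942244 / 148225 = -33.34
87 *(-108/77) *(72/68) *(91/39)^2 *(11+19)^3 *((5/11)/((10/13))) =-23085972000/2057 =-11223126.88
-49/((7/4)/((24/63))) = -10.67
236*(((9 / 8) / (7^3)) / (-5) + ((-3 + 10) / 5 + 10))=9227541 / 3430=2690.25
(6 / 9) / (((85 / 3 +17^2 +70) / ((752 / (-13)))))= -752 / 7553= -0.10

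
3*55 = 165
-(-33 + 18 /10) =156 /5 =31.20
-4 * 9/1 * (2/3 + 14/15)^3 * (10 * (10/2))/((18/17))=-34816/5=-6963.20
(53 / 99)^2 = 2809 / 9801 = 0.29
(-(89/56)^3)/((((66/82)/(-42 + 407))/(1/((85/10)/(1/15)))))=-2109972217/147780864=-14.28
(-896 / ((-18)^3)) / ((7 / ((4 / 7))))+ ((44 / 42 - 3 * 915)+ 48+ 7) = -13721660 / 5103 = -2688.94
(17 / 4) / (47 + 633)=1 / 160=0.01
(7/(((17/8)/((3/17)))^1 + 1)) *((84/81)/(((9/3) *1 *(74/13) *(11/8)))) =81536/3439557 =0.02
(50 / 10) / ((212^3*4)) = 5 / 38112512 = 0.00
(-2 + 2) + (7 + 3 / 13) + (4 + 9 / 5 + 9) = 1432 / 65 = 22.03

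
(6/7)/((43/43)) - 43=-295/7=-42.14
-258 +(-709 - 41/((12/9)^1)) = -3991/4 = -997.75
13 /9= 1.44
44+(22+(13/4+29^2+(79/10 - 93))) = 16503/20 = 825.15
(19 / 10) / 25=0.08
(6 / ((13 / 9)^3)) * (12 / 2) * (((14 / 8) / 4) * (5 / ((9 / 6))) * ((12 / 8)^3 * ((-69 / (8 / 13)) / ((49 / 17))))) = -346322385 / 151424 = -2287.10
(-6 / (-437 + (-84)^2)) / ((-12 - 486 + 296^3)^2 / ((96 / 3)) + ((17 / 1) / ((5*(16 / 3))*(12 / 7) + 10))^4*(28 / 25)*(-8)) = -1735080750000 / 40229481125338852623311584787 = -0.00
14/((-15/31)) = -434/15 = -28.93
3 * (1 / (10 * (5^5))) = 0.00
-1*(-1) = 1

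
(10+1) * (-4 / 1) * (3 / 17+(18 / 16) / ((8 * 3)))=-2673 / 272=-9.83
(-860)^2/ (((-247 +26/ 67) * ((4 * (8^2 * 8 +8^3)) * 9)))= -3097075/ 38068992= -0.08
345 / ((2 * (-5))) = -69 / 2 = -34.50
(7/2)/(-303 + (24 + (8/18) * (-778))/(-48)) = -189/16000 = -0.01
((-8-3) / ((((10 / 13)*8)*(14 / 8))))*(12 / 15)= -143 / 175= -0.82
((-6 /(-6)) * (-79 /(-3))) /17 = 79 /51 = 1.55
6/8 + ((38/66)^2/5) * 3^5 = 40803/2420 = 16.86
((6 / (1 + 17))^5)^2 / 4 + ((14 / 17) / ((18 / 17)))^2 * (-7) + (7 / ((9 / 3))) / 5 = -4449811 / 1180980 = -3.77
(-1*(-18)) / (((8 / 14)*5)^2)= 441 / 200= 2.20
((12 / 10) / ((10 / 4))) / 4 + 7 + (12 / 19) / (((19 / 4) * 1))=65458 / 9025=7.25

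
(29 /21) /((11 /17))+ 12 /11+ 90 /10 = 2824 /231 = 12.23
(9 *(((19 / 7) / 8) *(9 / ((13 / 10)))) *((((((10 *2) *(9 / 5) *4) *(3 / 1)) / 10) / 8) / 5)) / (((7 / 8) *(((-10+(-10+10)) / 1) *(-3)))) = 13851 / 15925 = 0.87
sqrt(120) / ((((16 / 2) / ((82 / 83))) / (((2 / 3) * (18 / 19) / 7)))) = 246 * sqrt(30) / 11039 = 0.12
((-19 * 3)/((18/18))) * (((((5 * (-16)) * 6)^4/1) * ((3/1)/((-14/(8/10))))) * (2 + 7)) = 32678608896000/7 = 4668372699428.57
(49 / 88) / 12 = 49 / 1056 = 0.05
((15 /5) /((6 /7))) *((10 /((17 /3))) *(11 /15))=77 /17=4.53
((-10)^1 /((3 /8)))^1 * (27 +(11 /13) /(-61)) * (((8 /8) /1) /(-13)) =1712000 /30927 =55.36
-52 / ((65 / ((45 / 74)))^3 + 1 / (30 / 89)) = -379080 / 8902792907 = -0.00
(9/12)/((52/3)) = 9/208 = 0.04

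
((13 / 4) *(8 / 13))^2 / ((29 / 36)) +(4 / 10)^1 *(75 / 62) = 4899 / 899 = 5.45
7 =7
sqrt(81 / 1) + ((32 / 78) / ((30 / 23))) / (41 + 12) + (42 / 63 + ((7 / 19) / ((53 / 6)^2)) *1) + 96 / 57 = 354730193 / 31222035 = 11.36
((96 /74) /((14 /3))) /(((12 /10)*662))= 30 /85729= 0.00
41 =41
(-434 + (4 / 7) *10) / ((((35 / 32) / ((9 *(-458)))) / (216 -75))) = 55758195072 / 245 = 227584469.68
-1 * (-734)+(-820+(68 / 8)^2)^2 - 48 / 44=98535883 / 176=559862.97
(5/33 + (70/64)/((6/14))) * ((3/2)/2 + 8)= 23.66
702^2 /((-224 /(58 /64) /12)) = -10718487 /448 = -23925.19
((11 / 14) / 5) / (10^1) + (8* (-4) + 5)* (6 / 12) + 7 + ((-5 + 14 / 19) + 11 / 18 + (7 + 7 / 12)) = -152797 / 59850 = -2.55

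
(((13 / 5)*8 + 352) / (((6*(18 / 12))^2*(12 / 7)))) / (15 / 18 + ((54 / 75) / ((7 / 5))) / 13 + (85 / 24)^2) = 18997888 / 94935861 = 0.20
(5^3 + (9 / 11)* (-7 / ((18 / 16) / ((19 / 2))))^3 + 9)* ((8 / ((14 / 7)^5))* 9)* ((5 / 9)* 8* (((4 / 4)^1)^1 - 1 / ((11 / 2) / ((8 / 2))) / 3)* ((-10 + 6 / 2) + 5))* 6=150449374000 / 9801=15350410.57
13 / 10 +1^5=23 / 10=2.30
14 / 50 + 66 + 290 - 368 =-11.72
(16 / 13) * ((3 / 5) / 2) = 24 / 65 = 0.37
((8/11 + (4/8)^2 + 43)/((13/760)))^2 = 135166522500/20449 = 6609933.13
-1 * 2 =-2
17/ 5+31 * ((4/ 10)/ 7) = 181/ 35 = 5.17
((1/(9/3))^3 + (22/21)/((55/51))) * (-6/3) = -1906/945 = -2.02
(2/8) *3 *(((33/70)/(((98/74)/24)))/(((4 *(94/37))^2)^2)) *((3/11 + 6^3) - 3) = 2196192462147/17139001169920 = 0.13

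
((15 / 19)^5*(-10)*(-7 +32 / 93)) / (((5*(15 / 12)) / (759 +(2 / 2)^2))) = 10027800000 / 4039951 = 2482.16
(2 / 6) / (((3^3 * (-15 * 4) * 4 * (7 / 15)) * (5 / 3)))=-1 / 15120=-0.00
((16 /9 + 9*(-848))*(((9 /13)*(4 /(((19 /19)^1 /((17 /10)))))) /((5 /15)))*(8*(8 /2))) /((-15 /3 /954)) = 213834719232 /325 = 657952982.25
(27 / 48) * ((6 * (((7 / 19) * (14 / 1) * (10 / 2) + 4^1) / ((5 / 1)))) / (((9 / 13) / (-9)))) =-99333 / 380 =-261.40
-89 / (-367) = 0.24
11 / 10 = 1.10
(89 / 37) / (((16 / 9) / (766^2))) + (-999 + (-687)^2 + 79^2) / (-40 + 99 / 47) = 205944260593 / 263588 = 781311.22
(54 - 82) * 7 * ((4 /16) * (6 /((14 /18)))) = -378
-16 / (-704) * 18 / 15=3 / 110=0.03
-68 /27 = -2.52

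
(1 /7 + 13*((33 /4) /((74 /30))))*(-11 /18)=-497123 /18648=-26.66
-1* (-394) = 394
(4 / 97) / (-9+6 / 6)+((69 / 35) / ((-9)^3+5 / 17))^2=-93862343087 / 18235186790800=-0.01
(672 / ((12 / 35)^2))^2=294122500 / 9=32680277.78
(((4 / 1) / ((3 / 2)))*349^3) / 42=170034196 / 63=2698955.49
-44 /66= -2 /3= -0.67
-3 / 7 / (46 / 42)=-9 / 23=-0.39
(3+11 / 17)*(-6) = -372 / 17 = -21.88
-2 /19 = -0.11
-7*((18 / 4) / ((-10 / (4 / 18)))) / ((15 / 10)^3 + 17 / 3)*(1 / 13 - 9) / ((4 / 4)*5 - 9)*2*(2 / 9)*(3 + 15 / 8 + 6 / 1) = 1682 / 2015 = 0.83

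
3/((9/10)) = 10/3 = 3.33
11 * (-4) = -44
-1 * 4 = -4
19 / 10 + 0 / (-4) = 19 / 10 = 1.90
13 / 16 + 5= 93 / 16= 5.81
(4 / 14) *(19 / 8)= 19 / 28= 0.68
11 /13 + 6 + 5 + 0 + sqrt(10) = sqrt(10) + 154 /13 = 15.01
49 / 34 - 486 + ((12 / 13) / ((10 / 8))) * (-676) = -167239 / 170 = -983.76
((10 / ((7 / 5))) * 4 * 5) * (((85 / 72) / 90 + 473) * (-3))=-10946875 / 54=-202719.91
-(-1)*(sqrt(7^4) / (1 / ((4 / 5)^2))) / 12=196 / 75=2.61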